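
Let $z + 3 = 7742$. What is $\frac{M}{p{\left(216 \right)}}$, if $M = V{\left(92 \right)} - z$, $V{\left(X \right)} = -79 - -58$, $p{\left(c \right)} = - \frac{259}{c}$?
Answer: $\frac{1676160}{259} \approx 6471.7$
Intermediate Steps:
$z = 7739$ ($z = -3 + 7742 = 7739$)
$V{\left(X \right)} = -21$ ($V{\left(X \right)} = -79 + 58 = -21$)
$M = -7760$ ($M = -21 - 7739 = -7760$)
$\frac{M}{p{\left(216 \right)}} = - \frac{7760}{\left(-259\right) \frac{1}{216}} = - \frac{7760}{- \frac{259}{216}} = \left(-7760\right) \left(- \frac{216}{259}\right) = \frac{1676160}{259}$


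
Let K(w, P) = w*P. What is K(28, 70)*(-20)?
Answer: -39200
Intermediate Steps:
K(w, P) = P*w
K(28, 70)*(-20) = (70*28)*(-20) = 1960*(-20) = -39200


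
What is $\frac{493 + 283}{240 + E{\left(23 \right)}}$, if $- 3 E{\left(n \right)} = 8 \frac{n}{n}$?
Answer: $\frac{291}{89} \approx 3.2697$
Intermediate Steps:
$E{\left(n \right)} = - \frac{8}{3}$ ($E{\left(n \right)} = - \frac{8 \frac{n}{n}}{3} = - \frac{8 \cdot 1}{3} = \left(- \frac{1}{3}\right) 8 = - \frac{8}{3}$)
$\frac{493 + 283}{240 + E{\left(23 \right)}} = \frac{493 + 283}{240 - \frac{8}{3}} = \frac{776}{\frac{712}{3}} = 776 \cdot \frac{3}{712} = \frac{291}{89}$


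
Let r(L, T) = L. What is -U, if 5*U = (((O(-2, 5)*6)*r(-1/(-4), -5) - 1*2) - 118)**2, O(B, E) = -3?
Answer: -62001/20 ≈ -3100.1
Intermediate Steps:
U = 62001/20 (U = (((-3*6)*(-1/(-4)) - 1*2) - 118)**2/5 = ((-(-18)*(-1)/4 - 2) - 118)**2/5 = ((-18*1/4 - 2) - 118)**2/5 = ((-9/2 - 2) - 118)**2/5 = (-13/2 - 118)**2/5 = (-249/2)**2/5 = (1/5)*(62001/4) = 62001/20 ≈ 3100.1)
-U = -1*62001/20 = -62001/20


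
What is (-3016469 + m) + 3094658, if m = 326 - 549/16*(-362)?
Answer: 727489/8 ≈ 90936.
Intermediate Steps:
m = 101977/8 (m = 326 - 549*1/16*(-362) = 326 - 549/16*(-362) = 326 + 99369/8 = 101977/8 ≈ 12747.)
(-3016469 + m) + 3094658 = (-3016469 + 101977/8) + 3094658 = -24029775/8 + 3094658 = 727489/8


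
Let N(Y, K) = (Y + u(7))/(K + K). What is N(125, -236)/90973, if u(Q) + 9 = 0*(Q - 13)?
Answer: -1/370166 ≈ -2.7015e-6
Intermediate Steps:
u(Q) = -9 (u(Q) = -9 + 0*(Q - 13) = -9 + 0*(-13 + Q) = -9 + 0 = -9)
N(Y, K) = (-9 + Y)/(2*K) (N(Y, K) = (Y - 9)/(K + K) = (-9 + Y)/((2*K)) = (-9 + Y)*(1/(2*K)) = (-9 + Y)/(2*K))
N(125, -236)/90973 = ((1/2)*(-9 + 125)/(-236))/90973 = ((1/2)*(-1/236)*116)*(1/90973) = -29/118*1/90973 = -1/370166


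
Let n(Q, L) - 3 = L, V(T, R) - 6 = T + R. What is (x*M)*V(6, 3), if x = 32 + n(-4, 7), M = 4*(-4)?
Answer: -10080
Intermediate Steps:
V(T, R) = 6 + R + T (V(T, R) = 6 + (T + R) = 6 + (R + T) = 6 + R + T)
n(Q, L) = 3 + L
M = -16
x = 42 (x = 32 + (3 + 7) = 32 + 10 = 42)
(x*M)*V(6, 3) = (42*(-16))*(6 + 3 + 6) = -672*15 = -10080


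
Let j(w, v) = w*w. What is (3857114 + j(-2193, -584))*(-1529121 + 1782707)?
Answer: 2197668327718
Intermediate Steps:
j(w, v) = w**2
(3857114 + j(-2193, -584))*(-1529121 + 1782707) = (3857114 + (-2193)**2)*(-1529121 + 1782707) = (3857114 + 4809249)*253586 = 8666363*253586 = 2197668327718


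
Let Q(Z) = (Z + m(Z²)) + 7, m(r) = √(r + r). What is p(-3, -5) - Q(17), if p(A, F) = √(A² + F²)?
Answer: -24 + √34 - 17*√2 ≈ -42.211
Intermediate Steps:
m(r) = √2*√r (m(r) = √(2*r) = √2*√r)
Q(Z) = 7 + Z + √2*√(Z²) (Q(Z) = (Z + √2*√(Z²)) + 7 = 7 + Z + √2*√(Z²))
p(-3, -5) - Q(17) = √((-3)² + (-5)²) - (7 + 17 + √2*√(17²)) = √(9 + 25) - (7 + 17 + √2*√289) = √34 - (7 + 17 + √2*17) = √34 - (7 + 17 + 17*√2) = √34 - (24 + 17*√2) = √34 + (-24 - 17*√2) = -24 + √34 - 17*√2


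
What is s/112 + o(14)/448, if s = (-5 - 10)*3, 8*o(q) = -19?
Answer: -1459/3584 ≈ -0.40709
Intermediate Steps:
o(q) = -19/8 (o(q) = (1/8)*(-19) = -19/8)
s = -45 (s = -15*3 = -45)
s/112 + o(14)/448 = -45/112 - 19/8/448 = -45*1/112 - 19/8*1/448 = -45/112 - 19/3584 = -1459/3584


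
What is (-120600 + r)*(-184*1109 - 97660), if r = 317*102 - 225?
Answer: 26699150556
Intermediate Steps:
r = 32109 (r = 32334 - 225 = 32109)
(-120600 + r)*(-184*1109 - 97660) = (-120600 + 32109)*(-184*1109 - 97660) = -88491*(-204056 - 97660) = -88491*(-301716) = 26699150556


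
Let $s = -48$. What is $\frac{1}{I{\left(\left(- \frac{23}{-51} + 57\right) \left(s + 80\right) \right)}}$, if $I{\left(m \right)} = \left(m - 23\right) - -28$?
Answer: $\frac{51}{94015} \approx 0.00054247$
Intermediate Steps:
$I{\left(m \right)} = 5 + m$ ($I{\left(m \right)} = \left(-23 + m\right) + 28 = 5 + m$)
$\frac{1}{I{\left(\left(- \frac{23}{-51} + 57\right) \left(s + 80\right) \right)}} = \frac{1}{5 + \left(- \frac{23}{-51} + 57\right) \left(-48 + 80\right)} = \frac{1}{5 + \left(\left(-23\right) \left(- \frac{1}{51}\right) + 57\right) 32} = \frac{1}{5 + \left(\frac{23}{51} + 57\right) 32} = \frac{1}{5 + \frac{2930}{51} \cdot 32} = \frac{1}{5 + \frac{93760}{51}} = \frac{1}{\frac{94015}{51}} = \frac{51}{94015}$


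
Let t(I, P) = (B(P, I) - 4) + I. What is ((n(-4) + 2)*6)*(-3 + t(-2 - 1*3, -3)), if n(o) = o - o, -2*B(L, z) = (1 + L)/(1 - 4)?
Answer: -148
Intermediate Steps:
B(L, z) = 1/6 + L/6 (B(L, z) = -(1 + L)/(2*(1 - 4)) = -(1 + L)/(2*(-3)) = -(1 + L)*(-1)/(2*3) = -(-1/3 - L/3)/2 = 1/6 + L/6)
t(I, P) = -23/6 + I + P/6 (t(I, P) = ((1/6 + P/6) - 4) + I = (-23/6 + P/6) + I = -23/6 + I + P/6)
n(o) = 0
((n(-4) + 2)*6)*(-3 + t(-2 - 1*3, -3)) = ((0 + 2)*6)*(-3 + (-23/6 + (-2 - 1*3) + (1/6)*(-3))) = (2*6)*(-3 + (-23/6 + (-2 - 3) - 1/2)) = 12*(-3 + (-23/6 - 5 - 1/2)) = 12*(-3 - 28/3) = 12*(-37/3) = -148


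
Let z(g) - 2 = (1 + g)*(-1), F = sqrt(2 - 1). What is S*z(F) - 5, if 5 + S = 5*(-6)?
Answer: -5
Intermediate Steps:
F = 1 (F = sqrt(1) = 1)
z(g) = 1 - g (z(g) = 2 + (1 + g)*(-1) = 2 + (-1 - g) = 1 - g)
S = -35 (S = -5 + 5*(-6) = -5 - 30 = -35)
S*z(F) - 5 = -35*(1 - 1*1) - 5 = -35*(1 - 1) - 5 = -35*0 - 5 = 0 - 5 = -5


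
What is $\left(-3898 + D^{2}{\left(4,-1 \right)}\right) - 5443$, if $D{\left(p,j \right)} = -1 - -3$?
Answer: $-9337$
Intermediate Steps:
$D{\left(p,j \right)} = 2$ ($D{\left(p,j \right)} = -1 + 3 = 2$)
$\left(-3898 + D^{2}{\left(4,-1 \right)}\right) - 5443 = \left(-3898 + 2^{2}\right) - 5443 = \left(-3898 + 4\right) - 5443 = -3894 - 5443 = -9337$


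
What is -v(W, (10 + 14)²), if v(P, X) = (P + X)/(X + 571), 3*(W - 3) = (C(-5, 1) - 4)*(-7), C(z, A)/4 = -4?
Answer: -1877/3441 ≈ -0.54548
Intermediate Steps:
C(z, A) = -16 (C(z, A) = 4*(-4) = -16)
W = 149/3 (W = 3 + ((-16 - 4)*(-7))/3 = 3 + (-20*(-7))/3 = 3 + (⅓)*140 = 3 + 140/3 = 149/3 ≈ 49.667)
v(P, X) = (P + X)/(571 + X)
-v(W, (10 + 14)²) = -(149/3 + (10 + 14)²)/(571 + (10 + 14)²) = -(149/3 + 24²)/(571 + 24²) = -(149/3 + 576)/(571 + 576) = -1877/(1147*3) = -1*1877/3441 = -1877/3441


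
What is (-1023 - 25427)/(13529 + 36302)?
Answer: -26450/49831 ≈ -0.53079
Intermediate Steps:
(-1023 - 25427)/(13529 + 36302) = -26450/49831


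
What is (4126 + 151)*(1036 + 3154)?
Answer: 17920630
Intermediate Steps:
(4126 + 151)*(1036 + 3154) = 4277*4190 = 17920630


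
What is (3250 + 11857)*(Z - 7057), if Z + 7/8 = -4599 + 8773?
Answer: -348533597/8 ≈ -4.3567e+7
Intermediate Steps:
Z = 33385/8 (Z = -7/8 + (-4599 + 8773) = -7/8 + 4174 = 33385/8 ≈ 4173.1)
(3250 + 11857)*(Z - 7057) = (3250 + 11857)*(33385/8 - 7057) = 15107*(-23071/8) = -348533597/8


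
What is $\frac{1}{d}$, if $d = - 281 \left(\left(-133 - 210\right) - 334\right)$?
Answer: $\frac{1}{190237} \approx 5.2566 \cdot 10^{-6}$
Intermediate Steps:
$d = 190237$ ($d = - 281 \left(-343 - 334\right) = \left(-281\right) \left(-677\right) = 190237$)
$\frac{1}{d} = \frac{1}{190237}$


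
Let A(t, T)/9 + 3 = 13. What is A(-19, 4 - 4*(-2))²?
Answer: 8100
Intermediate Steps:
A(t, T) = 90 (A(t, T) = -27 + 9*13 = -27 + 117 = 90)
A(-19, 4 - 4*(-2))² = 90² = 8100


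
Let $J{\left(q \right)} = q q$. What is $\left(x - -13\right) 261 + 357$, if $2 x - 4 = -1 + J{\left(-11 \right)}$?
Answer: $19932$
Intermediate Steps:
$J{\left(q \right)} = q^{2}$
$x = 62$ ($x = 2 + \frac{-1 + \left(-11\right)^{2}}{2} = 2 + \frac{-1 + 121}{2} = 2 + \frac{1}{2} \cdot 120 = 2 + 60 = 62$)
$\left(x - -13\right) 261 + 357 = \left(62 - -13\right) 261 + 357 = \left(62 + 13\right) 261 + 357 = 75 \cdot 261 + 357 = 19575 + 357 = 19932$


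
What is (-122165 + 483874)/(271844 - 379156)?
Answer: -361709/107312 ≈ -3.3706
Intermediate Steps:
(-122165 + 483874)/(271844 - 379156) = 361709/(-107312) = 361709*(-1/107312) = -361709/107312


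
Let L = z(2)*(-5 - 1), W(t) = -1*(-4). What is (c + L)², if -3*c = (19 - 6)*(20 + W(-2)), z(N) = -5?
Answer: 5476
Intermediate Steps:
W(t) = 4
c = -104 (c = -(19 - 6)*(20 + 4)/3 = -13*24/3 = -⅓*312 = -104)
L = 30 (L = -5*(-5 - 1) = -5*(-6) = 30)
(c + L)² = (-104 + 30)² = (-74)² = 5476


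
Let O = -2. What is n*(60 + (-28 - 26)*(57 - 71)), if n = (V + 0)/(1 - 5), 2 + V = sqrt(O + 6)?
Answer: 0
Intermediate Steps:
V = 0 (V = -2 + sqrt(-2 + 6) = -2 + sqrt(4) = -2 + 2 = 0)
n = 0 (n = (0 + 0)/(1 - 5) = 0/(-4) = 0*(-1/4) = 0)
n*(60 + (-28 - 26)*(57 - 71)) = 0*(60 + (-28 - 26)*(57 - 71)) = 0*(60 - 54*(-14)) = 0*(60 + 756) = 0*816 = 0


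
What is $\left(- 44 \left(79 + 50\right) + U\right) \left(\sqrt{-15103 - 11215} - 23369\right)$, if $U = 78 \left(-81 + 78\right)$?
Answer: $138110790 - 5910 i \sqrt{26318} \approx 1.3811 \cdot 10^{8} - 9.5877 \cdot 10^{5} i$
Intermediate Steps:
$U = -234$ ($U = 78 \left(-3\right) = -234$)
$\left(- 44 \left(79 + 50\right) + U\right) \left(\sqrt{-15103 - 11215} - 23369\right) = \left(- 44 \left(79 + 50\right) - 234\right) \left(\sqrt{-15103 - 11215} - 23369\right) = \left(\left(-44\right) 129 - 234\right) \left(\sqrt{-26318} - 23369\right) = \left(-5676 - 234\right) \left(i \sqrt{26318} - 23369\right) = - 5910 \left(-23369 + i \sqrt{26318}\right) = 138110790 - 5910 i \sqrt{26318}$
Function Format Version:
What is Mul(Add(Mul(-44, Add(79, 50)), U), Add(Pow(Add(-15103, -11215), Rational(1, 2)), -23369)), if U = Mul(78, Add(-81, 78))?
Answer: Add(138110790, Mul(-5910, I, Pow(26318, Rational(1, 2)))) ≈ Add(1.3811e+8, Mul(-9.5877e+5, I))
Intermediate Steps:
U = -234 (U = Mul(78, -3) = -234)
Mul(Add(Mul(-44, Add(79, 50)), U), Add(Pow(Add(-15103, -11215), Rational(1, 2)), -23369)) = Mul(Add(Mul(-44, Add(79, 50)), -234), Add(Pow(Add(-15103, -11215), Rational(1, 2)), -23369)) = Mul(Add(Mul(-44, 129), -234), Add(Pow(-26318, Rational(1, 2)), -23369)) = Mul(Add(-5676, -234), Add(Mul(I, Pow(26318, Rational(1, 2))), -23369)) = Mul(-5910, Add(-23369, Mul(I, Pow(26318, Rational(1, 2))))) = Add(138110790, Mul(-5910, I, Pow(26318, Rational(1, 2))))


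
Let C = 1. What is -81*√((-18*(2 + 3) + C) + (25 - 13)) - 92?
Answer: -92 - 81*I*√77 ≈ -92.0 - 710.77*I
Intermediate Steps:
-81*√((-18*(2 + 3) + C) + (25 - 13)) - 92 = -81*√((-18*(2 + 3) + 1) + (25 - 13)) - 92 = -81*√((-18*5 + 1) + 12) - 92 = -81*√((-3*30 + 1) + 12) - 92 = -81*√((-90 + 1) + 12) - 92 = -81*√(-89 + 12) - 92 = -81*I*√77 - 92 = -92 - 81*I*√77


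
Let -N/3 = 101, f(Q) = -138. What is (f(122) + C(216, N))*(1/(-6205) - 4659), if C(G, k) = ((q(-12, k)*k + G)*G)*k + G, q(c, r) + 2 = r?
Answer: 35052357590559312/1241 ≈ 2.8245e+13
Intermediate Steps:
q(c, r) = -2 + r
N = -303 (N = -3*101 = -303)
C(G, k) = G + G*k*(G + k*(-2 + k)) (C(G, k) = (((-2 + k)*k + G)*G)*k + G = ((k*(-2 + k) + G)*G)*k + G = ((G + k*(-2 + k))*G)*k + G = (G*(G + k*(-2 + k)))*k + G = G*k*(G + k*(-2 + k)) + G = G + G*k*(G + k*(-2 + k)))
(f(122) + C(216, N))*(1/(-6205) - 4659) = (-138 + 216*(1 + 216*(-303) + (-303)²*(-2 - 303)))*(1/(-6205) - 4659) = (-138 + 216*(1 - 65448 + 91809*(-305)))*(-1/6205 - 4659) = (-138 + 216*(1 - 65448 - 28001745))*(-28909096/6205) = (-138 + 216*(-28067192))*(-28909096/6205) = (-138 - 6062513472)*(-28909096/6205) = -6062513610*(-28909096/6205) = 35052357590559312/1241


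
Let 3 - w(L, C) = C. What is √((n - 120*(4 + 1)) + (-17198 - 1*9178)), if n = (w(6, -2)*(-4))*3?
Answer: 6*I*√751 ≈ 164.43*I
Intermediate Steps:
w(L, C) = 3 - C
n = -60 (n = ((3 - 1*(-2))*(-4))*3 = ((3 + 2)*(-4))*3 = (5*(-4))*3 = -20*3 = -60)
√((n - 120*(4 + 1)) + (-17198 - 1*9178)) = √((-60 - 120*(4 + 1)) + (-17198 - 1*9178)) = √((-60 - 120*5) + (-17198 - 9178)) = √((-60 - 60*10) - 26376) = √((-60 - 600) - 26376) = √(-660 - 26376) = √(-27036) = 6*I*√751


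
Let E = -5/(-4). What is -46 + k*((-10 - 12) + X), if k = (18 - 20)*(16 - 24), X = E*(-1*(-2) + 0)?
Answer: -358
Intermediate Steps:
E = 5/4 (E = -5*(-¼) = 5/4 ≈ 1.2500)
X = 5/2 (X = 5*(-1*(-2) + 0)/4 = 5*(2 + 0)/4 = (5/4)*2 = 5/2 ≈ 2.5000)
k = 16 (k = -2*(-8) = 16)
-46 + k*((-10 - 12) + X) = -46 + 16*((-10 - 12) + 5/2) = -46 + 16*(-22 + 5/2) = -46 + 16*(-39/2) = -46 - 312 = -358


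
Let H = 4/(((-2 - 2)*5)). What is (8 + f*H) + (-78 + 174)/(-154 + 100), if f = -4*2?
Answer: 352/45 ≈ 7.8222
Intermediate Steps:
f = -8
H = -1/5 (H = 4/((-4*5)) = 4/(-20) = 4*(-1/20) = -1/5 ≈ -0.20000)
(8 + f*H) + (-78 + 174)/(-154 + 100) = (8 - 8*(-1/5)) + (-78 + 174)/(-154 + 100) = (8 + 8/5) + 96/(-54) = 48/5 + 96*(-1/54) = 48/5 - 16/9 = 352/45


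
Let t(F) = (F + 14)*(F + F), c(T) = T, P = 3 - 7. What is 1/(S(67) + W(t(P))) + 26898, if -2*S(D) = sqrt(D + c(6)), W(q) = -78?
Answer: 652625862/24263 + 2*sqrt(73)/24263 ≈ 26898.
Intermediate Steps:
P = -4
t(F) = 2*F*(14 + F) (t(F) = (14 + F)*(2*F) = 2*F*(14 + F))
S(D) = -sqrt(6 + D)/2 (S(D) = -sqrt(D + 6)/2 = -sqrt(6 + D)/2)
1/(S(67) + W(t(P))) + 26898 = 1/(-sqrt(6 + 67)/2 - 78) + 26898 = 1/(-sqrt(73)/2 - 78) + 26898 = 1/(-78 - sqrt(73)/2) + 26898 = 26898 + 1/(-78 - sqrt(73)/2)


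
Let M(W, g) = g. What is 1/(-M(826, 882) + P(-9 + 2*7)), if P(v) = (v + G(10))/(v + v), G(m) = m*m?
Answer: -2/1743 ≈ -0.0011474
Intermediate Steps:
G(m) = m²
P(v) = (100 + v)/(2*v) (P(v) = (v + 10²)/(v + v) = (v + 100)/((2*v)) = (100 + v)*(1/(2*v)) = (100 + v)/(2*v))
1/(-M(826, 882) + P(-9 + 2*7)) = 1/(-1*882 + (100 + (-9 + 2*7))/(2*(-9 + 2*7))) = 1/(-882 + (100 + (-9 + 14))/(2*(-9 + 14))) = 1/(-882 + (½)*(100 + 5)/5) = 1/(-882 + (½)*(⅕)*105) = 1/(-882 + 21/2) = 1/(-1743/2) = -2/1743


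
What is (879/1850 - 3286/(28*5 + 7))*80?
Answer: -47599096/27195 ≈ -1750.3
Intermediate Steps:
(879/1850 - 3286/(28*5 + 7))*80 = (879*(1/1850) - 3286/(140 + 7))*80 = (879/1850 - 3286/147)*80 = -5949887/271950*80 = -47599096/27195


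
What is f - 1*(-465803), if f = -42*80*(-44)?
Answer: 613643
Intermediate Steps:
f = 147840 (f = -3360*(-44) = 147840)
f - 1*(-465803) = 147840 - 1*(-465803) = 147840 + 465803 = 613643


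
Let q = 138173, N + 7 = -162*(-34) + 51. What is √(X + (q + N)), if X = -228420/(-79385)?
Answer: √36230798140393/15877 ≈ 379.11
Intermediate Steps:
N = 5552 (N = -7 + (-162*(-34) + 51) = -7 + (5508 + 51) = -7 + 5559 = 5552)
X = 45684/15877 (X = -228420*(-1/79385) = 45684/15877 ≈ 2.8774)
√(X + (q + N)) = √(45684/15877 + (138173 + 5552)) = √(45684/15877 + 143725) = √(2281967509/15877) = √36230798140393/15877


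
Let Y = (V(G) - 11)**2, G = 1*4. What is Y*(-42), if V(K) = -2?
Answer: -7098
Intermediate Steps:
G = 4
Y = 169 (Y = (-2 - 11)**2 = (-13)**2 = 169)
Y*(-42) = 169*(-42) = -7098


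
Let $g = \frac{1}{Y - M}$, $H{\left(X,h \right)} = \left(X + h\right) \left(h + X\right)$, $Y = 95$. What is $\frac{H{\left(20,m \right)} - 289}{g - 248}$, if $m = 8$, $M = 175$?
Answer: $- \frac{39600}{19841} \approx -1.9959$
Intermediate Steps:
$H{\left(X,h \right)} = \left(X + h\right)^{2}$ ($H{\left(X,h \right)} = \left(X + h\right) \left(X + h\right) = \left(X + h\right)^{2}$)
$g = - \frac{1}{80}$ ($g = \frac{1}{95 - 175} = \frac{1}{-80} = - \frac{1}{80} \approx -0.0125$)
$\frac{H{\left(20,m \right)} - 289}{g - 248} = \frac{\left(20 + 8\right)^{2} - 289}{- \frac{1}{80} - 248} = \frac{28^{2} - 289}{- \frac{19841}{80}} = \left(784 - 289\right) \left(- \frac{80}{19841}\right) = 495 \left(- \frac{80}{19841}\right) = - \frac{39600}{19841}$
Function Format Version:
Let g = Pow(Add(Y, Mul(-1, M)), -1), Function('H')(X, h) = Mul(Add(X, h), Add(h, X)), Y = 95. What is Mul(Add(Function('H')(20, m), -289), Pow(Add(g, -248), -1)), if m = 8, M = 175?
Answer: Rational(-39600, 19841) ≈ -1.9959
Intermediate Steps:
Function('H')(X, h) = Pow(Add(X, h), 2) (Function('H')(X, h) = Mul(Add(X, h), Add(X, h)) = Pow(Add(X, h), 2))
g = Rational(-1, 80) (g = Pow(Add(95, Mul(-1, 175)), -1) = Pow(Add(95, -175), -1) = Pow(-80, -1) = Rational(-1, 80) ≈ -0.012500)
Mul(Add(Function('H')(20, m), -289), Pow(Add(g, -248), -1)) = Mul(Add(Pow(Add(20, 8), 2), -289), Pow(Add(Rational(-1, 80), -248), -1)) = Mul(Add(Pow(28, 2), -289), Pow(Rational(-19841, 80), -1)) = Mul(Add(784, -289), Rational(-80, 19841)) = Mul(495, Rational(-80, 19841)) = Rational(-39600, 19841)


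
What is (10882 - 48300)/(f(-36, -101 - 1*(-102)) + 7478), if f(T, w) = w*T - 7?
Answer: -37418/7435 ≈ -5.0327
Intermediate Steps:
f(T, w) = -7 + T*w (f(T, w) = T*w - 7 = -7 + T*w)
(10882 - 48300)/(f(-36, -101 - 1*(-102)) + 7478) = (10882 - 48300)/((-7 - 36*(-101 - 1*(-102))) + 7478) = -37418/((-7 - 36*(-101 + 102)) + 7478) = -37418/((-7 - 36*1) + 7478) = -37418/((-7 - 36) + 7478) = -37418/(-43 + 7478) = -37418/7435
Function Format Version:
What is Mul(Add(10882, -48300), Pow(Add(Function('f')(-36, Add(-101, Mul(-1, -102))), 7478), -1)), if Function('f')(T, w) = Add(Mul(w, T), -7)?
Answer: Rational(-37418, 7435) ≈ -5.0327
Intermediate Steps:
Function('f')(T, w) = Add(-7, Mul(T, w)) (Function('f')(T, w) = Add(Mul(T, w), -7) = Add(-7, Mul(T, w)))
Mul(Add(10882, -48300), Pow(Add(Function('f')(-36, Add(-101, Mul(-1, -102))), 7478), -1)) = Mul(Add(10882, -48300), Pow(Add(Add(-7, Mul(-36, Add(-101, Mul(-1, -102)))), 7478), -1)) = Mul(-37418, Pow(Add(Add(-7, Mul(-36, Add(-101, 102))), 7478), -1)) = Mul(-37418, Pow(Add(Add(-7, Mul(-36, 1)), 7478), -1)) = Mul(-37418, Pow(Add(Add(-7, -36), 7478), -1)) = Mul(-37418, Pow(Add(-43, 7478), -1)) = Mul(-37418, Pow(7435, -1)) = Mul(-37418, Rational(1, 7435)) = Rational(-37418, 7435)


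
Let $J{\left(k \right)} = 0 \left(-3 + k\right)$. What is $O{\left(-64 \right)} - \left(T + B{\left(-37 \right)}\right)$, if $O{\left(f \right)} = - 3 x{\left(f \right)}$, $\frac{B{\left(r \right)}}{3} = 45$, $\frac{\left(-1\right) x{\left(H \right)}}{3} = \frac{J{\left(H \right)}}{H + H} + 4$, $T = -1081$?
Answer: $982$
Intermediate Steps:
$J{\left(k \right)} = 0$
$x{\left(H \right)} = -12$ ($x{\left(H \right)} = - 3 \left(\frac{0}{H + H} + 4\right) = - 3 \left(\frac{0}{2 H} + 4\right) = - 3 \left(0 \frac{1}{2 H} + 4\right) = - 3 \left(0 + 4\right) = \left(-3\right) 4 = -12$)
$B{\left(r \right)} = 135$ ($B{\left(r \right)} = 3 \cdot 45 = 135$)
$O{\left(f \right)} = 36$ ($O{\left(f \right)} = \left(-3\right) \left(-12\right) = 36$)
$O{\left(-64 \right)} - \left(T + B{\left(-37 \right)}\right) = 36 - \left(-1081 + 135\right) = 36 - -946 = 36 + 946 = 982$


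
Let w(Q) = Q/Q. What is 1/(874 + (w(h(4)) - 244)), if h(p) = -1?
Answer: 1/631 ≈ 0.0015848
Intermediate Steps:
w(Q) = 1
1/(874 + (w(h(4)) - 244)) = 1/(874 + (1 - 244)) = 1/(874 - 243) = 1/631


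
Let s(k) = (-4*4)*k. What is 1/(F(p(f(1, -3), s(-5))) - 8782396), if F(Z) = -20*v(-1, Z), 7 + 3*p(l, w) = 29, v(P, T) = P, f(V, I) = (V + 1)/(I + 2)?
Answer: -1/8782376 ≈ -1.1386e-7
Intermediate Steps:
f(V, I) = (1 + V)/(2 + I)
s(k) = -16*k
p(l, w) = 22/3 (p(l, w) = -7/3 + (1/3)*29 = -7/3 + 29/3 = 22/3)
F(Z) = 20 (F(Z) = -20*(-1) = 20)
1/(F(p(f(1, -3), s(-5))) - 8782396) = 1/(20 - 8782396) = 1/(-8782376) = -1/8782376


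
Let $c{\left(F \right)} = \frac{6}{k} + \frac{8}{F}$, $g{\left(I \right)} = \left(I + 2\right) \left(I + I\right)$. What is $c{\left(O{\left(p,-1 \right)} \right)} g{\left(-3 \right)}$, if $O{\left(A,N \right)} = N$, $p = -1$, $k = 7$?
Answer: $- \frac{300}{7} \approx -42.857$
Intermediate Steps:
$g{\left(I \right)} = 2 I \left(2 + I\right)$ ($g{\left(I \right)} = \left(2 + I\right) 2 I = 2 I \left(2 + I\right)$)
$c{\left(F \right)} = \frac{6}{7} + \frac{8}{F}$
$c{\left(O{\left(p,-1 \right)} \right)} g{\left(-3 \right)} = \left(\frac{6}{7} + \frac{8}{-1}\right) 2 \left(-3\right) \left(2 - 3\right) = \left(\frac{6}{7} + 8 \left(-1\right)\right) 2 \left(-3\right) \left(-1\right) = \left(\frac{6}{7} - 8\right) 6 = \left(- \frac{50}{7}\right) 6 = - \frac{300}{7}$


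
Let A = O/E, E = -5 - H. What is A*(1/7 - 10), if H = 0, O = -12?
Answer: -828/35 ≈ -23.657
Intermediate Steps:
E = -5 (E = -5 - 1*0 = -5 + 0 = -5)
A = 12/5 (A = -12/(-5) = -12*(-⅕) = 12/5 ≈ 2.4000)
A*(1/7 - 10) = 12*(1/7 - 10)/5 = 12*(⅐ - 10)/5 = (12/5)*(-69/7) = -828/35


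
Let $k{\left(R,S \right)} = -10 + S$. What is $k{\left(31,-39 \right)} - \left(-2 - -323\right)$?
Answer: $-370$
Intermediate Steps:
$k{\left(31,-39 \right)} - \left(-2 - -323\right) = \left(-10 - 39\right) - \left(-2 - -323\right) = -49 - \left(-2 + 323\right) = -49 - 321 = -370$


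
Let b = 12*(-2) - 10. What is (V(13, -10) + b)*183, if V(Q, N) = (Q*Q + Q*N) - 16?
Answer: -2013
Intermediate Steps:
b = -34 (b = -24 - 10 = -34)
V(Q, N) = -16 + Q² + N*Q (V(Q, N) = (Q² + N*Q) - 16 = -16 + Q² + N*Q)
(V(13, -10) + b)*183 = ((-16 + 13² - 10*13) - 34)*183 = ((-16 + 169 - 130) - 34)*183 = (23 - 34)*183 = -11*183 = -2013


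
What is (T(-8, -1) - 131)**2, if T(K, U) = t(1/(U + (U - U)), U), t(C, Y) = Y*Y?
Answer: 16900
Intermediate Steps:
t(C, Y) = Y**2
T(K, U) = U**2
(T(-8, -1) - 131)**2 = ((-1)**2 - 131)**2 = (1 - 131)**2 = (-130)**2 = 16900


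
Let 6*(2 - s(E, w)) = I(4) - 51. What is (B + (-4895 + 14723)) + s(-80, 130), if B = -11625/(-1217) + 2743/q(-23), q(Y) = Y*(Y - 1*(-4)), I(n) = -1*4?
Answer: 31447035151/3190974 ≈ 9855.0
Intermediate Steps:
I(n) = -4
q(Y) = Y*(4 + Y) (q(Y) = Y*(Y + 4) = Y*(4 + Y))
s(E, w) = 67/6 (s(E, w) = 2 - (-4 - 51)/6 = 2 - 1/6*(-55) = 2 + 55/6 = 67/6)
B = 8418356/531829 (B = -11625/(-1217) + 2743/((-23*(4 - 23))) = -11625*(-1/1217) + 2743/((-23*(-19))) = 11625/1217 + 2743/437 = 8418356/531829 ≈ 15.829)
(B + (-4895 + 14723)) + s(-80, 130) = (8418356/531829 + (-4895 + 14723)) + 67/6 = (8418356/531829 + 9828) + 67/6 = 5235233768/531829 + 67/6 = 31447035151/3190974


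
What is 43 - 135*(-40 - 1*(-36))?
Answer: 583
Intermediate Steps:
43 - 135*(-40 - 1*(-36)) = 43 - 135*(-40 + 36) = 43 - 135*(-4) = 43 + 540 = 583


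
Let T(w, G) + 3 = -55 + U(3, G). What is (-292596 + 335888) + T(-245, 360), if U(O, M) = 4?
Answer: 43238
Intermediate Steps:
T(w, G) = -54 (T(w, G) = -3 + (-55 + 4) = -3 - 51 = -54)
(-292596 + 335888) + T(-245, 360) = (-292596 + 335888) - 54 = 43292 - 54 = 43238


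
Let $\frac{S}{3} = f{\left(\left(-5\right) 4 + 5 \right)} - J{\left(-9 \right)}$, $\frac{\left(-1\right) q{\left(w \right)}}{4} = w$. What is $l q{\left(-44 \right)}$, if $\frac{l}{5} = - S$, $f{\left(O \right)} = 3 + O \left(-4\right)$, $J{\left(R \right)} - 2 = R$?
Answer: $-184800$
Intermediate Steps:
$q{\left(w \right)} = - 4 w$
$J{\left(R \right)} = 2 + R$
$f{\left(O \right)} = 3 - 4 O$
$S = 210$ ($S = 3 \left(\left(3 - 4 \left(\left(-5\right) 4 + 5\right)\right) - \left(2 - 9\right)\right) = 3 \left(\left(3 - 4 \left(-20 + 5\right)\right) - -7\right) = 3 \left(\left(3 - -60\right) + 7\right) = 3 \left(\left(3 + 60\right) + 7\right) = 3 \left(63 + 7\right) = 3 \cdot 70 = 210$)
$l = -1050$ ($l = 5 \left(\left(-1\right) 210\right) = 5 \left(-210\right) = -1050$)
$l q{\left(-44 \right)} = - 1050 \left(\left(-4\right) \left(-44\right)\right) = \left(-1050\right) 176 = -184800$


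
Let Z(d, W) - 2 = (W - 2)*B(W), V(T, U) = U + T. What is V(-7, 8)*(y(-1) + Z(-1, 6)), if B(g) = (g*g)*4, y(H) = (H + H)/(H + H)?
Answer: 579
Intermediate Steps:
y(H) = 1 (y(H) = (2*H)/((2*H)) = (2*H)*(1/(2*H)) = 1)
B(g) = 4*g**2 (B(g) = g**2*4 = 4*g**2)
V(T, U) = T + U
Z(d, W) = 2 + 4*W**2*(-2 + W) (Z(d, W) = 2 + (W - 2)*(4*W**2) = 2 + (-2 + W)*(4*W**2) = 2 + 4*W**2*(-2 + W))
V(-7, 8)*(y(-1) + Z(-1, 6)) = (-7 + 8)*(1 + (2 - 8*6**2 + 4*6**3)) = 1*(1 + (2 - 8*36 + 4*216)) = 1*(1 + (2 - 288 + 864)) = 1*(1 + 578) = 1*579 = 579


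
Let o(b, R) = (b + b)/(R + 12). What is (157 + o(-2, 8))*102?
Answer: 79968/5 ≈ 15994.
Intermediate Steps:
o(b, R) = 2*b/(12 + R) (o(b, R) = (2*b)/(12 + R) = 2*b/(12 + R))
(157 + o(-2, 8))*102 = (157 + 2*(-2)/(12 + 8))*102 = (157 + 2*(-2)/20)*102 = (157 + 2*(-2)*(1/20))*102 = (157 - ⅕)*102 = (784/5)*102 = 79968/5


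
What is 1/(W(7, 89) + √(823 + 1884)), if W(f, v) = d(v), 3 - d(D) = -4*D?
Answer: 359/126174 - √2707/126174 ≈ 0.0024329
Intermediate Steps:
d(D) = 3 + 4*D (d(D) = 3 - (-4)*D = 3 + 4*D)
W(f, v) = 3 + 4*v
1/(W(7, 89) + √(823 + 1884)) = 1/((3 + 4*89) + √(823 + 1884)) = 1/((3 + 356) + √2707) = 1/(359 + √2707)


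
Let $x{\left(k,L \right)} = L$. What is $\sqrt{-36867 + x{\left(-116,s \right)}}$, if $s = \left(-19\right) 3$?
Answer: $2 i \sqrt{9231} \approx 192.16 i$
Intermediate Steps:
$s = -57$
$\sqrt{-36867 + x{\left(-116,s \right)}} = \sqrt{-36867 - 57} = \sqrt{-36924} = 2 i \sqrt{9231}$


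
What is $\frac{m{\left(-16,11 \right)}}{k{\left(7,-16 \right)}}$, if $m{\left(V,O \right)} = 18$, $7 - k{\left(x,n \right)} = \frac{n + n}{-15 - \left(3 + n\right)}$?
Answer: $-2$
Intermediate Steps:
$k{\left(x,n \right)} = 7 - \frac{2 n}{-18 - n}$ ($k{\left(x,n \right)} = 7 - \frac{n + n}{-15 - \left(3 + n\right)} = 7 - \frac{2 n}{-18 - n}$)
$\frac{m{\left(-16,11 \right)}}{k{\left(7,-16 \right)}} = \frac{18}{9 \frac{1}{18 - 16} \left(14 - 16\right)} = \frac{18}{9 \cdot \frac{1}{2} \left(-2\right)} = \frac{18}{-9} = 18 \left(- \frac{1}{9}\right) = -2$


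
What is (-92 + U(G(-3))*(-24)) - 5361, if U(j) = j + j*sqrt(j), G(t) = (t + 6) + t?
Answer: -5453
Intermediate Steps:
G(t) = 6 + 2*t (G(t) = (6 + t) + t = 6 + 2*t)
U(j) = j + j**(3/2)
(-92 + U(G(-3))*(-24)) - 5361 = (-92 + ((6 + 2*(-3)) + (6 + 2*(-3))**(3/2))*(-24)) - 5361 = (-92 + ((6 - 6) + (6 - 6)**(3/2))*(-24)) - 5361 = (-92 + (0 + 0**(3/2))*(-24)) - 5361 = (-92 + (0 + 0)*(-24)) - 5361 = (-92 + 0*(-24)) - 5361 = (-92 + 0) - 5361 = -92 - 5361 = -5453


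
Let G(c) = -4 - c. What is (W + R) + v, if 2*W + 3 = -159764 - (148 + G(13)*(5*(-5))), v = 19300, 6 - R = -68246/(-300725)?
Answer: -18303394646/300725 ≈ -60864.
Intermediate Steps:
R = 1736104/300725 (R = 6 - (-68246)/(-300725) = 6 - (-68246)*(-1)/300725 = 6 - 1*68246/300725 = 6 - 68246/300725 = 1736104/300725 ≈ 5.7731)
W = -80170 (W = -3/2 + (-159764 - (148 + (-4 - 1*13)*(5*(-5))))/2 = -3/2 + (-159764 - (148 + (-4 - 13)*(-25)))/2 = -3/2 + (-159764 - (148 - 17*(-25)))/2 = -3/2 + (-159764 - (148 + 425))/2 = -3/2 + (-159764 - 1*573)/2 = -3/2 + (-159764 - 573)/2 = -3/2 + (½)*(-160337) = -3/2 - 160337/2 = -80170)
(W + R) + v = (-80170 + 1736104/300725) + 19300 = -24107387146/300725 + 19300 = -18303394646/300725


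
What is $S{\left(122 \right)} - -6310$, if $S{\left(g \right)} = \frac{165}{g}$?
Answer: $\frac{769985}{122} \approx 6311.4$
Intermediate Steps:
$S{\left(122 \right)} - -6310 = \frac{165}{122} - -6310 = 165 \cdot \frac{1}{122} + 6310 = \frac{165}{122} + 6310 = \frac{769985}{122}$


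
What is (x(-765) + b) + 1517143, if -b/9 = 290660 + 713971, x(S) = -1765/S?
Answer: -1151253655/153 ≈ -7.5245e+6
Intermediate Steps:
b = -9041679 (b = -9*(290660 + 713971) = -9*1004631 = -9041679)
(x(-765) + b) + 1517143 = (-1765/(-765) - 9041679) + 1517143 = (-1765*(-1/765) - 9041679) + 1517143 = (353/153 - 9041679) + 1517143 = -1383376534/153 + 1517143 = -1151253655/153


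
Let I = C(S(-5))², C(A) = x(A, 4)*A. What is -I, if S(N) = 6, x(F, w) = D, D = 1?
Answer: -36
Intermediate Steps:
x(F, w) = 1
C(A) = A (C(A) = 1*A = A)
I = 36 (I = 6² = 36)
-I = -1*36 = -36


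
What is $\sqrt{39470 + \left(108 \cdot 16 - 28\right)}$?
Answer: $\sqrt{41170} \approx 202.9$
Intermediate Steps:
$\sqrt{39470 + \left(108 \cdot 16 - 28\right)} = \sqrt{39470 + \left(1728 - 28\right)} = \sqrt{39470 + 1700} = \sqrt{41170}$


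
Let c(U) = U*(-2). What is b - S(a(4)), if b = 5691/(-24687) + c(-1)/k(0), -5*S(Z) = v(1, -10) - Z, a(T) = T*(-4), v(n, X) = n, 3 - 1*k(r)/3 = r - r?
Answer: 418654/123435 ≈ 3.3917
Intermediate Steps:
k(r) = 9 (k(r) = 9 - 3*(r - r) = 9 - 3*0 = 9 + 0 = 9)
a(T) = -4*T
S(Z) = -⅕ + Z/5 (S(Z) = -(1 - Z)/5 = -⅕ + Z/5)
c(U) = -2*U
b = -205/24687 (b = 5691/(-24687) - 2*(-1)/9 = 5691*(-1/24687) + 2*(⅑) = -1897/8229 + 2/9 = -205/24687 ≈ -0.0083040)
b - S(a(4)) = -205/24687 - (-⅕ + (-4*4)/5) = -205/24687 - (-⅕ + (⅕)*(-16)) = -205/24687 - (-⅕ - 16/5) = -205/24687 - 1*(-17/5) = -205/24687 + 17/5 = 418654/123435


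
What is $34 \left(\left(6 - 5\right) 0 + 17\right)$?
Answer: $578$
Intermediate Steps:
$34 \left(\left(6 - 5\right) 0 + 17\right) = 34 \left(1 \cdot 0 + 17\right) = 34 \left(0 + 17\right) = 34 \cdot 17 = 578$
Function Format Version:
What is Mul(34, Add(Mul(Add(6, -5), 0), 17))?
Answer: 578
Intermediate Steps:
Mul(34, Add(Mul(Add(6, -5), 0), 17)) = Mul(34, Add(Mul(1, 0), 17)) = Mul(34, Add(0, 17)) = Mul(34, 17) = 578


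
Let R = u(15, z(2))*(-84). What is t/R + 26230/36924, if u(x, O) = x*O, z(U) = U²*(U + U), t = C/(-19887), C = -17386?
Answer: 438147500039/616818373920 ≈ 0.71033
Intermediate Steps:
t = 17386/19887 (t = -17386/(-19887) = -17386*(-1/19887) = 17386/19887 ≈ 0.87424)
z(U) = 2*U³ (z(U) = U²*(2*U) = 2*U³)
u(x, O) = O*x
R = -20160 (R = ((2*2³)*15)*(-84) = ((2*8)*15)*(-84) = (16*15)*(-84) = 240*(-84) = -20160)
t/R + 26230/36924 = (17386/19887)/(-20160) + 26230/36924 = (17386/19887)*(-1/20160) + 26230*(1/36924) = -8693/200460960 + 13115/18462 = 438147500039/616818373920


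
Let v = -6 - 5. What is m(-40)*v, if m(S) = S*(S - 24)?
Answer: -28160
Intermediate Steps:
m(S) = S*(-24 + S)
v = -11
m(-40)*v = -40*(-24 - 40)*(-11) = -40*(-64)*(-11) = 2560*(-11) = -28160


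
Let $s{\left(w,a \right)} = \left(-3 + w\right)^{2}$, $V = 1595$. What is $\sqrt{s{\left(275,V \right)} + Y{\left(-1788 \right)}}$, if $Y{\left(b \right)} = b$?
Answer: $2 \sqrt{18049} \approx 268.69$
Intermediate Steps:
$\sqrt{s{\left(275,V \right)} + Y{\left(-1788 \right)}} = \sqrt{\left(-3 + 275\right)^{2} - 1788} = \sqrt{272^{2} - 1788} = \sqrt{73984 - 1788} = \sqrt{72196} = 2 \sqrt{18049}$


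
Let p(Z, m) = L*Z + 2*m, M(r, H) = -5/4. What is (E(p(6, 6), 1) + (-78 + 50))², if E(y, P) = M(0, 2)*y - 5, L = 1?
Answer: 12321/4 ≈ 3080.3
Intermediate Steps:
M(r, H) = -5/4 (M(r, H) = -5*¼ = -5/4)
p(Z, m) = Z + 2*m (p(Z, m) = 1*Z + 2*m = Z + 2*m)
E(y, P) = -5 - 5*y/4 (E(y, P) = -5*y/4 - 5 = -5 - 5*y/4)
(E(p(6, 6), 1) + (-78 + 50))² = ((-5 - 5*(6 + 2*6)/4) + (-78 + 50))² = ((-5 - 5*(6 + 12)/4) - 28)² = ((-5 - 5/4*18) - 28)² = ((-5 - 45/2) - 28)² = (-55/2 - 28)² = (-111/2)² = 12321/4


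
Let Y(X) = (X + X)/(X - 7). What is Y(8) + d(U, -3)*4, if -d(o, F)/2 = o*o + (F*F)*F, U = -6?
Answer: -56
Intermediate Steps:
Y(X) = 2*X/(-7 + X) (Y(X) = (2*X)/(-7 + X) = 2*X/(-7 + X))
d(o, F) = -2*F**3 - 2*o**2 (d(o, F) = -2*(o*o + (F*F)*F) = -2*(o**2 + F**2*F) = -2*(o**2 + F**3) = -2*(F**3 + o**2) = -2*F**3 - 2*o**2)
Y(8) + d(U, -3)*4 = 2*8/(-7 + 8) + (-2*(-3)**3 - 2*(-6)**2)*4 = 2*8/1 + (-2*(-27) - 2*36)*4 = 2*8*1 + (54 - 72)*4 = 16 - 18*4 = 16 - 72 = -56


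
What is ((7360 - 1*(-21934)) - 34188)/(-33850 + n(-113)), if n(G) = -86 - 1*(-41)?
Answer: 4894/33895 ≈ 0.14439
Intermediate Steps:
n(G) = -45 (n(G) = -86 + 41 = -45)
((7360 - 1*(-21934)) - 34188)/(-33850 + n(-113)) = ((7360 - 1*(-21934)) - 34188)/(-33850 - 45) = ((7360 + 21934) - 34188)/(-33895) = (29294 - 34188)*(-1/33895) = -4894*(-1/33895) = 4894/33895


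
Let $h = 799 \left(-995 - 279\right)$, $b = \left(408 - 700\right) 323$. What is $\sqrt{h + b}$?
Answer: $i \sqrt{1112242} \approx 1054.6 i$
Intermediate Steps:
$b = -94316$ ($b = \left(-292\right) 323 = -94316$)
$h = -1017926$ ($h = 799 \left(-1274\right) = -1017926$)
$\sqrt{h + b} = \sqrt{-1017926 - 94316} = \sqrt{-1112242} = i \sqrt{1112242}$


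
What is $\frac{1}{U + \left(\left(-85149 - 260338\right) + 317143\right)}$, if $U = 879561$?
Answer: $\frac{1}{851217} \approx 1.1748 \cdot 10^{-6}$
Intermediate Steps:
$\frac{1}{U + \left(\left(-85149 - 260338\right) + 317143\right)} = \frac{1}{879561 + \left(\left(-85149 - 260338\right) + 317143\right)} = \frac{1}{879561 + \left(-345487 + 317143\right)} = \frac{1}{879561 - 28344} = \frac{1}{851217}$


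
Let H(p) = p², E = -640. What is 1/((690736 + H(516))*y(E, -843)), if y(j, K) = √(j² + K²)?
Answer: √1120249/1072069331008 ≈ 9.8727e-10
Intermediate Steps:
y(j, K) = √(K² + j²)
1/((690736 + H(516))*y(E, -843)) = 1/((690736 + 516²)*(√((-843)² + (-640)²))) = 1/((690736 + 266256)*(√(710649 + 409600))) = 1/(956992*(√1120249)) = (√1120249/1120249)/956992 = √1120249/1072069331008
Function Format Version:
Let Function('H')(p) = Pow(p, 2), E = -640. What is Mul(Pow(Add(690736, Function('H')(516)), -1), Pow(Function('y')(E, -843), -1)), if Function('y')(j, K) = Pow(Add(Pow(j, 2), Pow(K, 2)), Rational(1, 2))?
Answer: Mul(Rational(1, 1072069331008), Pow(1120249, Rational(1, 2))) ≈ 9.8727e-10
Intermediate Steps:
Function('y')(j, K) = Pow(Add(Pow(K, 2), Pow(j, 2)), Rational(1, 2))
Mul(Pow(Add(690736, Function('H')(516)), -1), Pow(Function('y')(E, -843), -1)) = Mul(Pow(Add(690736, Pow(516, 2)), -1), Pow(Pow(Add(Pow(-843, 2), Pow(-640, 2)), Rational(1, 2)), -1)) = Mul(Pow(Add(690736, 266256), -1), Pow(Pow(Add(710649, 409600), Rational(1, 2)), -1)) = Mul(Pow(956992, -1), Pow(Pow(1120249, Rational(1, 2)), -1)) = Mul(Rational(1, 956992), Mul(Rational(1, 1120249), Pow(1120249, Rational(1, 2)))) = Mul(Rational(1, 1072069331008), Pow(1120249, Rational(1, 2)))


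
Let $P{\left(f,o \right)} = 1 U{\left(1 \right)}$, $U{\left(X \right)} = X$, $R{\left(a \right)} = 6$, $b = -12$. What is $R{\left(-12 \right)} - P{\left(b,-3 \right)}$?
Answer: $5$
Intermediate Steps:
$P{\left(f,o \right)} = 1$ ($P{\left(f,o \right)} = 1 \cdot 1 = 1$)
$R{\left(-12 \right)} - P{\left(b,-3 \right)} = 6 - 1 = 5$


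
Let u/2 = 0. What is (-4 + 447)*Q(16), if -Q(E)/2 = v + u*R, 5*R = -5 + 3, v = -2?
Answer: 1772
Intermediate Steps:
R = -2/5 (R = (-5 + 3)/5 = (1/5)*(-2) = -2/5 ≈ -0.40000)
u = 0 (u = 2*0 = 0)
Q(E) = 4 (Q(E) = -2*(-2 + 0*(-2/5)) = -2*(-2 + 0) = -2*(-2) = 4)
(-4 + 447)*Q(16) = (-4 + 447)*4 = 443*4 = 1772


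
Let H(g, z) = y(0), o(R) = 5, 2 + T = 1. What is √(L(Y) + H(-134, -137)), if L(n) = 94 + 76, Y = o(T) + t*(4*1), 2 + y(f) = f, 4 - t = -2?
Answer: 2*√42 ≈ 12.961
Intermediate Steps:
T = -1 (T = -2 + 1 = -1)
t = 6 (t = 4 - 1*(-2) = 4 + 2 = 6)
y(f) = -2 + f
H(g, z) = -2 (H(g, z) = -2 + 0 = -2)
Y = 29 (Y = 5 + 6*(4*1) = 5 + 6*4 = 5 + 24 = 29)
L(n) = 170
√(L(Y) + H(-134, -137)) = √(170 - 2) = √168 = 2*√42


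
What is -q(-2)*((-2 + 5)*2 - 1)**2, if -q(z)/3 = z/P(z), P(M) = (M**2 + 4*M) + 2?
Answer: 75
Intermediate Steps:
P(M) = 2 + M**2 + 4*M
q(z) = -3*z/(2 + z**2 + 4*z)
-q(-2)*((-2 + 5)*2 - 1)**2 = -(-3*(-2)/(2 + (-2)**2 + 4*(-2)))*((-2 + 5)*2 - 1)**2 = -(-3*(-2)/(2 + 4 - 8))*(3*2 - 1)**2 = -(-3*(-2)/(-2))*(6 - 1)**2 = -(-3*(-2)*(-1/2))*5**2 = -(-3)*25 = -1*(-75) = 75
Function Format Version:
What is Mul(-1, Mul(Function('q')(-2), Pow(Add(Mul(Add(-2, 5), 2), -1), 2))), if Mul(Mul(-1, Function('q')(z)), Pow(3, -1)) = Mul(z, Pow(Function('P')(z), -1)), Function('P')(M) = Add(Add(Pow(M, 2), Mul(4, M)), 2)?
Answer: 75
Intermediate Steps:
Function('P')(M) = Add(2, Pow(M, 2), Mul(4, M))
Function('q')(z) = Mul(-3, z, Pow(Add(2, Pow(z, 2), Mul(4, z)), -1)) (Function('q')(z) = Mul(-3, Mul(z, Pow(Add(2, Pow(z, 2), Mul(4, z)), -1))) = Mul(-3, z, Pow(Add(2, Pow(z, 2), Mul(4, z)), -1)))
Mul(-1, Mul(Function('q')(-2), Pow(Add(Mul(Add(-2, 5), 2), -1), 2))) = Mul(-1, Mul(Mul(-3, -2, Pow(Add(2, Pow(-2, 2), Mul(4, -2)), -1)), Pow(Add(Mul(Add(-2, 5), 2), -1), 2))) = Mul(-1, Mul(Mul(-3, -2, Pow(Add(2, 4, -8), -1)), Pow(Add(Mul(3, 2), -1), 2))) = Mul(-1, Mul(Mul(-3, -2, Pow(-2, -1)), Pow(Add(6, -1), 2))) = Mul(-1, Mul(Mul(-3, -2, Rational(-1, 2)), Pow(5, 2))) = Mul(-1, Mul(-3, 25)) = Mul(-1, -75) = 75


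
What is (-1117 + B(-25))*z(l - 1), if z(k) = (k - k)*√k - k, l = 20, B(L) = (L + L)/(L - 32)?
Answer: 63619/3 ≈ 21206.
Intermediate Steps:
B(L) = 2*L/(-32 + L) (B(L) = (2*L)/(-32 + L) = 2*L/(-32 + L))
z(k) = -k (z(k) = 0*√k - k = 0 - k = -k)
(-1117 + B(-25))*z(l - 1) = (-1117 + 2*(-25)/(-32 - 25))*(-(20 - 1)) = (-1117 + 2*(-25)/(-57))*(-1*19) = (-1117 + 2*(-25)*(-1/57))*(-19) = (-1117 + 50/57)*(-19) = -63619/57*(-19) = 63619/3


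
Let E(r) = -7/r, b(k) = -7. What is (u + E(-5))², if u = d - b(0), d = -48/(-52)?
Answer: 367236/4225 ≈ 86.920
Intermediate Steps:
d = 12/13 (d = -48*(-1/52) = 12/13 ≈ 0.92308)
u = 103/13 (u = 12/13 - 1*(-7) = 12/13 + 7 = 103/13 ≈ 7.9231)
(u + E(-5))² = (103/13 - 7/(-5))² = (103/13 - 7*(-⅕))² = (103/13 + 7/5)² = (606/65)² = 367236/4225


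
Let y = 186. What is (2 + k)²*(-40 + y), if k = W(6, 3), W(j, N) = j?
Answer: 9344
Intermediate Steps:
k = 6
(2 + k)²*(-40 + y) = (2 + 6)²*(-40 + 186) = 8²*146 = 64*146 = 9344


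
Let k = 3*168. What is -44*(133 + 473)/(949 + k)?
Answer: -26664/1453 ≈ -18.351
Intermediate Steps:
k = 504
-44*(133 + 473)/(949 + k) = -44*(133 + 473)/(949 + 504) = -26664/1453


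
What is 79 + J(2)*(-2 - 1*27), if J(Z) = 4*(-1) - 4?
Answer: 311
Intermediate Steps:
J(Z) = -8 (J(Z) = -4 - 4 = -8)
79 + J(2)*(-2 - 1*27) = 79 - 8*(-2 - 1*27) = 79 - 8*(-2 - 27) = 79 - 8*(-29) = 79 + 232 = 311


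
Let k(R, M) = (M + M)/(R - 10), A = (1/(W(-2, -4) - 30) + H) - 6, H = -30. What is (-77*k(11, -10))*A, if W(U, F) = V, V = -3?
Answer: -166460/3 ≈ -55487.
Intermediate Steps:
W(U, F) = -3
A = -1189/33 (A = (1/(-3 - 30) - 30) - 6 = (1/(-33) - 30) - 6 = (-1/33 - 30) - 6 = -991/33 - 6 = -1189/33 ≈ -36.030)
k(R, M) = 2*M/(-10 + R) (k(R, M) = (2*M)/(-10 + R) = 2*M/(-10 + R))
(-77*k(11, -10))*A = -154*(-10)/(-10 + 11)*(-1189/33) = -154*(-10)/1*(-1189/33) = -154*(-10)*(-1189/33) = -77*(-20)*(-1189/33) = 1540*(-1189/33) = -166460/3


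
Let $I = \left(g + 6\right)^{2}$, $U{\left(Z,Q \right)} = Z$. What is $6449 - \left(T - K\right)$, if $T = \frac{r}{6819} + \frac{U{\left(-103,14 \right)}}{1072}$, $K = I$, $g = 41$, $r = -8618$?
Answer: $\frac{63299643797}{7309968} \approx 8659.4$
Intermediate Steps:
$I = 2209$ ($I = \left(41 + 6\right)^{2} = 47^{2} = 2209$)
$K = 2209$
$T = - \frac{9940853}{7309968}$ ($T = - \frac{8618}{6819} - \frac{103}{1072} = - \frac{9940853}{7309968} \approx -1.3599$)
$6449 - \left(T - K\right) = 6449 - \left(- \frac{9940853}{7309968} - 2209\right) = 6449 - - \frac{16157660165}{7309968} = 6449 + \frac{16157660165}{7309968} = \frac{63299643797}{7309968}$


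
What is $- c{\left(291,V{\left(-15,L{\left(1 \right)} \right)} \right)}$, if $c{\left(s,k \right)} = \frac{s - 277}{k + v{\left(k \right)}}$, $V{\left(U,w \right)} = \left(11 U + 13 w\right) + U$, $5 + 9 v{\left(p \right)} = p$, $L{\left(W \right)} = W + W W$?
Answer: $\frac{42}{515} \approx 0.081553$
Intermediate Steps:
$L{\left(W \right)} = W + W^{2}$
$v{\left(p \right)} = - \frac{5}{9} + \frac{p}{9}$
$V{\left(U,w \right)} = 12 U + 13 w$
$c{\left(s,k \right)} = \frac{-277 + s}{- \frac{5}{9} + \frac{10 k}{9}}$ ($c{\left(s,k \right)} = \frac{s - 277}{k + \left(- \frac{5}{9} + \frac{k}{9}\right)} = \frac{-277 + s}{- \frac{5}{9} + \frac{10 k}{9}}$)
$- c{\left(291,V{\left(-15,L{\left(1 \right)} \right)} \right)} = - \frac{9 \left(-277 + 291\right)}{5 \left(-1 + 2 \left(12 \left(-15\right) + 13 \cdot 1 \left(1 + 1\right)\right)\right)} = - \frac{9 \cdot 14}{5 \left(-1 + 2 \left(-180 + 13 \cdot 1 \cdot 2\right)\right)} = - \frac{9 \cdot 14}{5 \left(-1 + 2 \left(-180 + 13 \cdot 2\right)\right)} = - \frac{9 \cdot 14}{5 \left(-1 + 2 \left(-180 + 26\right)\right)} = - \frac{9 \cdot 14}{5 \left(-1 + 2 \left(-154\right)\right)} = - \frac{9 \cdot 14}{5 \left(-1 - 308\right)} = - \frac{9 \cdot 14}{5 \left(-309\right)} = - \frac{9 \left(-1\right) 14}{5 \cdot 309} = \left(-1\right) \left(- \frac{42}{515}\right) = \frac{42}{515}$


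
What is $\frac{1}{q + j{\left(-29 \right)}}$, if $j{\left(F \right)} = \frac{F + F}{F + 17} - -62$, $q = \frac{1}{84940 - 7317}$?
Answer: $\frac{465738}{31126829} \approx 0.014963$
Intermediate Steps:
$q = \frac{1}{77623} \approx 1.2883 \cdot 10^{-5}$
$j{\left(F \right)} = 62 + \frac{2 F}{17 + F}$ ($j{\left(F \right)} = \frac{2 F}{17 + F} + 62 = 62 + \frac{2 F}{17 + F}$)
$\frac{1}{q + j{\left(-29 \right)}} = \frac{1}{\frac{1}{77623} + \frac{2 \left(527 + 32 \left(-29\right)\right)}{17 - 29}} = \frac{1}{\frac{1}{77623} + \frac{2 \left(527 - 928\right)}{-12}} = \frac{1}{\frac{1}{77623} + 2 \left(- \frac{1}{12}\right) \left(-401\right)} = \frac{1}{\frac{1}{77623} + \frac{401}{6}} = \frac{1}{\frac{31126829}{465738}} = \frac{465738}{31126829}$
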